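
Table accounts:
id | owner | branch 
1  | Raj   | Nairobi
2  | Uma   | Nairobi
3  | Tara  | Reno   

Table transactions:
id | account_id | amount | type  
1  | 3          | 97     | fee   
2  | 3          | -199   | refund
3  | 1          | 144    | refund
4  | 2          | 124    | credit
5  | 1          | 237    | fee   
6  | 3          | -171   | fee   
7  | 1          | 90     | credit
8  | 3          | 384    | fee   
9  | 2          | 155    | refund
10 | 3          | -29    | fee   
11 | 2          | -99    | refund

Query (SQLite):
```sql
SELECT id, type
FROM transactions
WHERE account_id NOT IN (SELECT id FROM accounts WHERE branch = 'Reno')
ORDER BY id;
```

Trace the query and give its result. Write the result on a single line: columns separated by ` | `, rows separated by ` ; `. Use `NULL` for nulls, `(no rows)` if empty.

3 | refund ; 4 | credit ; 5 | fee ; 7 | credit ; 9 | refund ; 11 | refund

Inner query: accounts.id where branch = 'Reno'.
Outer: keep transactions rows whose account_id is not in that set.
Inner query → {3}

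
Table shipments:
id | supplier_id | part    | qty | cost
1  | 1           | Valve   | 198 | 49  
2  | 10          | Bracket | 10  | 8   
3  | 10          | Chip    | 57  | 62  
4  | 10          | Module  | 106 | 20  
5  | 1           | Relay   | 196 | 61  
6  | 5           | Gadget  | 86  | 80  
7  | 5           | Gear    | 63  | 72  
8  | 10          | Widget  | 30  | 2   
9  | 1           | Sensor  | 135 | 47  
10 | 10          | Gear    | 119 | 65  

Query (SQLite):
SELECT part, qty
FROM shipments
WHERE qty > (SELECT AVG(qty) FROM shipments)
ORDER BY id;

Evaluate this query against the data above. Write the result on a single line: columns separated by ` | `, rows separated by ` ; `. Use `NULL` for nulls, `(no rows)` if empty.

Scalar subquery: AVG(qty) over all shipments rows = 100.0.
Keep rows where qty > that value.

Valve | 198 ; Module | 106 ; Relay | 196 ; Sensor | 135 ; Gear | 119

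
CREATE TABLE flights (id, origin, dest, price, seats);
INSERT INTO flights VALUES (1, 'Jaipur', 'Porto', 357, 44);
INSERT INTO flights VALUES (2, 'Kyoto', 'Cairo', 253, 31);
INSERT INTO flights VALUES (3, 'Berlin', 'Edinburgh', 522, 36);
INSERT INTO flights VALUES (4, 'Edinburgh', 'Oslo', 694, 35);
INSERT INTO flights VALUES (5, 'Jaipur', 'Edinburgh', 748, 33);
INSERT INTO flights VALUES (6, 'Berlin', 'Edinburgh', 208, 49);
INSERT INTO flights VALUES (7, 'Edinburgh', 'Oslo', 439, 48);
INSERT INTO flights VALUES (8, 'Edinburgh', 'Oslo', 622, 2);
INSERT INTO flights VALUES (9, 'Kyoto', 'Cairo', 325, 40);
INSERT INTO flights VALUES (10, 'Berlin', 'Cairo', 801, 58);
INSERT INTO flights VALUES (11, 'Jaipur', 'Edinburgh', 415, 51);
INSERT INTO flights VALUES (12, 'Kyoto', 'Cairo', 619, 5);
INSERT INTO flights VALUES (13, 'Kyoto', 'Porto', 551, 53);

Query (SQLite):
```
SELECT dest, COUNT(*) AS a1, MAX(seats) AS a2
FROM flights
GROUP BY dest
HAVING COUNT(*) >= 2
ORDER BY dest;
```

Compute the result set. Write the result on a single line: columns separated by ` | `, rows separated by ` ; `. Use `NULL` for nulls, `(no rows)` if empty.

Cairo | 4 | 58 ; Edinburgh | 4 | 51 ; Oslo | 3 | 48 ; Porto | 2 | 53

Group flights by dest.
Per group compute: COUNT(*), MAX(seats).
HAVING: drop groups with fewer than 2 rows.
  Cairo: ids {2, 9, 10, 12} → COUNT(*)=4, MAX(seats)=58
  Edinburgh: ids {3, 5, 6, 11} → COUNT(*)=4, MAX(seats)=51
  Oslo: ids {4, 7, 8} → COUNT(*)=3, MAX(seats)=48
  Porto: ids {1, 13} → COUNT(*)=2, MAX(seats)=53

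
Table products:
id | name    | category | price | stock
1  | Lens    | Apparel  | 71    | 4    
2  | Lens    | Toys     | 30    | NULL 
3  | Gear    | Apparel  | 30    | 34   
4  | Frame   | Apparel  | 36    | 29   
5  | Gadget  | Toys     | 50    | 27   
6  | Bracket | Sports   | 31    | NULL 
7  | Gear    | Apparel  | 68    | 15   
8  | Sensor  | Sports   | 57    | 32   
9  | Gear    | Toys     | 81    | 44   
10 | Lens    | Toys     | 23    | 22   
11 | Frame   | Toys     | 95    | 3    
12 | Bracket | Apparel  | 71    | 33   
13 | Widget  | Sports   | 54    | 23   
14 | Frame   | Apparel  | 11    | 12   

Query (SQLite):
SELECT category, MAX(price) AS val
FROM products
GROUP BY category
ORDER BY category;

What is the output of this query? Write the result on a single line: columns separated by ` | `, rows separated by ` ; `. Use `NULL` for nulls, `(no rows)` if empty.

Partition products by category; compute MAX(price) within each group.
  Apparel: ids {1, 3, 4, 7, 12, 14} → MAX(price)=71
  Sports: ids {6, 8, 13} → MAX(price)=57
  Toys: ids {2, 5, 9, 10, 11} → MAX(price)=95

Apparel | 71 ; Sports | 57 ; Toys | 95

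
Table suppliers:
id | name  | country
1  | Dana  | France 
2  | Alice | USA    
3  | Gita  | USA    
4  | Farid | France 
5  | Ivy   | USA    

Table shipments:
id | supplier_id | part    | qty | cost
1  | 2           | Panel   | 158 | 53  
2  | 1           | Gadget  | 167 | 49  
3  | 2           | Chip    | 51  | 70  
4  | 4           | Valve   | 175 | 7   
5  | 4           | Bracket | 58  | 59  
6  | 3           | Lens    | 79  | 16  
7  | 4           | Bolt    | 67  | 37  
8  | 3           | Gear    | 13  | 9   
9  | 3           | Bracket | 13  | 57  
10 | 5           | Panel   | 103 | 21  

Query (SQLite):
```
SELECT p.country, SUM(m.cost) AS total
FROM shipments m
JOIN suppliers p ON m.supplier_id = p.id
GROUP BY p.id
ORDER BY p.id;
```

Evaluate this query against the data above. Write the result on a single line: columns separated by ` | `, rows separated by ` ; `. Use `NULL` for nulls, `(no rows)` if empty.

Join each shipments row to its suppliers via supplier_id.
Group joined rows by suppliers.id; compute SUM(m.cost) per group.
  1: ids {2} → SUM(m.cost)=49
  2: ids {1, 3} → SUM(m.cost)=123
  3: ids {6, 8, 9} → SUM(m.cost)=82
  4: ids {4, 5, 7} → SUM(m.cost)=103
  5: ids {10} → SUM(m.cost)=21

France | 49 ; USA | 123 ; USA | 82 ; France | 103 ; USA | 21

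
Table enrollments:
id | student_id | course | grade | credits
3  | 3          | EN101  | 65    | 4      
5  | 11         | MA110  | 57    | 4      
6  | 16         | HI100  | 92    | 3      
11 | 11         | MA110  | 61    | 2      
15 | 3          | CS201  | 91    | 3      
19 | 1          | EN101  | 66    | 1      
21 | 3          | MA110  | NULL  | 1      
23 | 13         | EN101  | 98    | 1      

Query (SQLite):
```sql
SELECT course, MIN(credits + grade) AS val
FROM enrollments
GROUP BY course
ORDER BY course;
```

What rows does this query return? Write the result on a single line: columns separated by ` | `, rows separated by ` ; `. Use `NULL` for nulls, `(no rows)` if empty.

For each row compute credits + grade.
Group by course; take MIN of the expression per group.
  CS201: ids {15} → MIN(credits + grade)=94
  EN101: ids {3, 19, 23} → MIN(credits + grade)=67
  HI100: ids {6} → MIN(credits + grade)=95
  MA110: ids {5, 11, 21} → MIN(credits + grade)=61

CS201 | 94 ; EN101 | 67 ; HI100 | 95 ; MA110 | 61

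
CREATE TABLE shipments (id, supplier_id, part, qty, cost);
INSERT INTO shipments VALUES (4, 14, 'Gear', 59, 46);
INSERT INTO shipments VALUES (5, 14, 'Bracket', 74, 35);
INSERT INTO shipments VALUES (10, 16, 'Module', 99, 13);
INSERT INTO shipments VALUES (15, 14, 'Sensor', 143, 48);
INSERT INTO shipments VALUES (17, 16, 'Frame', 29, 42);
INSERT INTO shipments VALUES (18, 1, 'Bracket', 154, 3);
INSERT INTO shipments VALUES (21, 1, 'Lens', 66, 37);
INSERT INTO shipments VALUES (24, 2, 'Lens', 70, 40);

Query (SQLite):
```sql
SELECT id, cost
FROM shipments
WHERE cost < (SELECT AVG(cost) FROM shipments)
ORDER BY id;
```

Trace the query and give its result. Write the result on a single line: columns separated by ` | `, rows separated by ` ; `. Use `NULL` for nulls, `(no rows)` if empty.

10 | 13 ; 18 | 3

Scalar subquery: AVG(cost) over all shipments rows = 33.0.
Keep rows where cost < that value.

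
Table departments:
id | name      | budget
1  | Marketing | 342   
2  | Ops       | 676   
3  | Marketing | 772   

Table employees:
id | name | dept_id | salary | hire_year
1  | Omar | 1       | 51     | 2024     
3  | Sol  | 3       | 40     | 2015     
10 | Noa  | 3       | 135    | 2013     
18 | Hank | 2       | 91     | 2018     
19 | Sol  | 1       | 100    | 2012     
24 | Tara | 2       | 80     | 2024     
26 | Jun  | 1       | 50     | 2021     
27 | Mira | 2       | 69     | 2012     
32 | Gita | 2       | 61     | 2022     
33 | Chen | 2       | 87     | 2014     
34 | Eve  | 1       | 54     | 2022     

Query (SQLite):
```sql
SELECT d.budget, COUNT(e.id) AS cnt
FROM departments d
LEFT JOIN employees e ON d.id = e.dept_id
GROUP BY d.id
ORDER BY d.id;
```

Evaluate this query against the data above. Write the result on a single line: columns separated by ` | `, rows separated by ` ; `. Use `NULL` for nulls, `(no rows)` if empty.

342 | 4 ; 676 | 5 ; 772 | 2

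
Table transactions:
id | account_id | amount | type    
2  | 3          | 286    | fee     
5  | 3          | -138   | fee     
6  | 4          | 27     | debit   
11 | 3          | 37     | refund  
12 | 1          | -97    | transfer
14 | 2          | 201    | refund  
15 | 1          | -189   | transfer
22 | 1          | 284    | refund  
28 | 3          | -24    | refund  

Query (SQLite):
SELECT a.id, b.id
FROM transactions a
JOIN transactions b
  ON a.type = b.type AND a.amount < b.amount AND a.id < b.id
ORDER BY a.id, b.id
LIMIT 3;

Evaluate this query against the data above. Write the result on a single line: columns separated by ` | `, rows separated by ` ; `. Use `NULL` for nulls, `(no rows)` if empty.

Pairs (a,b) with same type, a.amount < b.amount, a.id < b.id.
type groups: debit:{6} fee:{2,5} refund:{11,14,22,28} transfer:{12,15}
Ordered by (a.id, b.id); first 3.

11 | 14 ; 11 | 22 ; 14 | 22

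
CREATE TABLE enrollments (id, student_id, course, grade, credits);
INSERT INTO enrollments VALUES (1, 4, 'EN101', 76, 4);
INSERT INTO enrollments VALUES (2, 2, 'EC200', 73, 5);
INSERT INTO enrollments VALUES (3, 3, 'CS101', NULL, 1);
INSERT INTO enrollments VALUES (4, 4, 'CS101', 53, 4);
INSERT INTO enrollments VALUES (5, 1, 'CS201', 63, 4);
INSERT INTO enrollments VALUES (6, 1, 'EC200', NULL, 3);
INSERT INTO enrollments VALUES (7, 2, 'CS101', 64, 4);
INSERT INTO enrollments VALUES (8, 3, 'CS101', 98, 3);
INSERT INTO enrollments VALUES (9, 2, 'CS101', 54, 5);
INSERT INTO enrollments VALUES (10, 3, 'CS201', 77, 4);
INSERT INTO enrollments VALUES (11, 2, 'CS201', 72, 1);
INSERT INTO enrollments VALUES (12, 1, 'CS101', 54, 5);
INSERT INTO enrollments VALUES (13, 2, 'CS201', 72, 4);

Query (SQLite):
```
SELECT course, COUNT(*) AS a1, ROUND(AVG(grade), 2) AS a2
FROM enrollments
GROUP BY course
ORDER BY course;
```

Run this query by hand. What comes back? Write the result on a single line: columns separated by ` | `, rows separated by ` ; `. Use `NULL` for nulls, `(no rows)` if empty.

CS101 | 6 | 64.6 ; CS201 | 4 | 71 ; EC200 | 2 | 73 ; EN101 | 1 | 76

Group enrollments by course.
Per group compute: COUNT(*), ROUND(AVG(grade), 2).
  CS101: ids {3, 4, 7, 8, 9, 12} → COUNT(*)=6, ROUND(AVG(grade), 2)=64.6
  CS201: ids {5, 10, 11, 13} → COUNT(*)=4, ROUND(AVG(grade), 2)=71
  EC200: ids {2, 6} → COUNT(*)=2, ROUND(AVG(grade), 2)=73
  EN101: ids {1} → COUNT(*)=1, ROUND(AVG(grade), 2)=76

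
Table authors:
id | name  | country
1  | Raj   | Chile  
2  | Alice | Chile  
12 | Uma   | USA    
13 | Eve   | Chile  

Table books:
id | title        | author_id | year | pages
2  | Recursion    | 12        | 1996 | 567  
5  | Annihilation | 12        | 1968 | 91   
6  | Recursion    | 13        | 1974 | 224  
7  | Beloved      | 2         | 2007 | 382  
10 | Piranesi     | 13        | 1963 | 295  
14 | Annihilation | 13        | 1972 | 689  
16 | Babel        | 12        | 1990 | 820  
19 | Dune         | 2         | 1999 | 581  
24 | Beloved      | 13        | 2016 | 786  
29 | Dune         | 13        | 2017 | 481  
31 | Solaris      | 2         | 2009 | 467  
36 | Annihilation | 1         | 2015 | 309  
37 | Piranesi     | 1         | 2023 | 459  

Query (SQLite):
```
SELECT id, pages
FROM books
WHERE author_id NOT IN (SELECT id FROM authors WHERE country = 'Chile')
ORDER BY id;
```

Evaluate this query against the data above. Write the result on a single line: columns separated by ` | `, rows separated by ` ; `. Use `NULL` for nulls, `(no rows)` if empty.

2 | 567 ; 5 | 91 ; 16 | 820

Inner query: authors.id where country = 'Chile'.
Outer: keep books rows whose author_id is not in that set.
Inner query → {1, 2, 13}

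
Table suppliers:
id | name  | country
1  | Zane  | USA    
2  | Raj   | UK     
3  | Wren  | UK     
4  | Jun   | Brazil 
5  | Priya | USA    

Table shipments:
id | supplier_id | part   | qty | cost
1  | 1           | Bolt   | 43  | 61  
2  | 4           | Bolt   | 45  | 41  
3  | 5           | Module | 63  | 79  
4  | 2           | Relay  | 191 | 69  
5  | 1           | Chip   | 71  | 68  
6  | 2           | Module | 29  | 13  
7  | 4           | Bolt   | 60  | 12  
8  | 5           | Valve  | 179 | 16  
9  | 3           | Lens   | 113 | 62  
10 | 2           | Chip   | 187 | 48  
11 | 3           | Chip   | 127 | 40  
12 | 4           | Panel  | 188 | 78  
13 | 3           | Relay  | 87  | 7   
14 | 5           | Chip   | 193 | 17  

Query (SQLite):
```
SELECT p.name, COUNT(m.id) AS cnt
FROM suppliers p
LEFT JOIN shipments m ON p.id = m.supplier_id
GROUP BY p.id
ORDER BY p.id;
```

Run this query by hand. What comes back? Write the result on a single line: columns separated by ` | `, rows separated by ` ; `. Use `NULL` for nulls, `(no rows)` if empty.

Zane | 2 ; Raj | 3 ; Wren | 3 ; Jun | 3 ; Priya | 3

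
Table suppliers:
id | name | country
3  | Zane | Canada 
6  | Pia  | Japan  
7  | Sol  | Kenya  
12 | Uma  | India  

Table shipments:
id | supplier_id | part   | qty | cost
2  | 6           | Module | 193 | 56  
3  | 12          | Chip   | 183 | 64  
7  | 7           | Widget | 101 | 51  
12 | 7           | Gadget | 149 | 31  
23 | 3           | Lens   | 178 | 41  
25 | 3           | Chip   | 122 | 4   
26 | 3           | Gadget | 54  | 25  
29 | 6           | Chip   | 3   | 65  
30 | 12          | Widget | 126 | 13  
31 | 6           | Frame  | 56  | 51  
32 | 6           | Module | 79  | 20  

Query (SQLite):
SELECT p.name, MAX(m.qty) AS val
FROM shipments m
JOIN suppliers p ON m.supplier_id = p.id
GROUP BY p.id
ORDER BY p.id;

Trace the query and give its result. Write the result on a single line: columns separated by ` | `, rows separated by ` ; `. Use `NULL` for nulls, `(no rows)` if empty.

Zane | 178 ; Pia | 193 ; Sol | 149 ; Uma | 183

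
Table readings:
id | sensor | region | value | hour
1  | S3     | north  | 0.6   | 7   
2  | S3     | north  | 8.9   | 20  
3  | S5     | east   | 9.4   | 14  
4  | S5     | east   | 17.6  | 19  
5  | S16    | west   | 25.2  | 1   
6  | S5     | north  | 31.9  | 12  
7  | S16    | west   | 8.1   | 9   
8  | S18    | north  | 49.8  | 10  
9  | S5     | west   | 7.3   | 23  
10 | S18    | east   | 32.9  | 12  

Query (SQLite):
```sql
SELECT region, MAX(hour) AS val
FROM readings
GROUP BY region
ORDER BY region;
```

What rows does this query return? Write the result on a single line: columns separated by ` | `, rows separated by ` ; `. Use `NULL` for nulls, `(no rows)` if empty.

east | 19 ; north | 20 ; west | 23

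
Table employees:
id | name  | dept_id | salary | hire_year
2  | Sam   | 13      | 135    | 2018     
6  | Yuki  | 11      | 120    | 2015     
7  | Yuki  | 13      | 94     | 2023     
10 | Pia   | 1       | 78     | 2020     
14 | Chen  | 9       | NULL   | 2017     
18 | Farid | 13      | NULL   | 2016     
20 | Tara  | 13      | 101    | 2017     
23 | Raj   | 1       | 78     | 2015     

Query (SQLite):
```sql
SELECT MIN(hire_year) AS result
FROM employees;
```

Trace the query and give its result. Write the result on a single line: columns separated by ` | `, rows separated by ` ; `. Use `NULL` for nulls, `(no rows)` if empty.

2015

All hire_year values: [2018, 2015, 2023, 2020, 2017, 2016, 2017, 2015].
MIN of non-NULL values = 2015.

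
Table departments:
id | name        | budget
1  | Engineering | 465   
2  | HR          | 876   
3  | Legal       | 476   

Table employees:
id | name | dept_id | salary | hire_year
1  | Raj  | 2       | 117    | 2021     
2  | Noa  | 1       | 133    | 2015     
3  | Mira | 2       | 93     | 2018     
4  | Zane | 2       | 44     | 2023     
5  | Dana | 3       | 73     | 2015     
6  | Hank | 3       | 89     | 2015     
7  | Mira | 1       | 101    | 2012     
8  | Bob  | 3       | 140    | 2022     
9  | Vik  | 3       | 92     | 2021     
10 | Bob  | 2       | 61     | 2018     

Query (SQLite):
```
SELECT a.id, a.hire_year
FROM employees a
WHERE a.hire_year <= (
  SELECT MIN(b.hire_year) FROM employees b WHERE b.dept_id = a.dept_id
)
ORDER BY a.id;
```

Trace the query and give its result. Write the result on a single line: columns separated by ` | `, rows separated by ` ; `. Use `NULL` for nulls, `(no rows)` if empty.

3 | 2018 ; 5 | 2015 ; 6 | 2015 ; 7 | 2012 ; 10 | 2018

For each employees row a, compute MIN(hire_year) over rows sharing a.dept_id.
Keep row a if a.hire_year <= that per-group MIN.
  dept_id=1: MIN(hire_year) = 2012
  dept_id=2: MIN(hire_year) = 2018
  dept_id=3: MIN(hire_year) = 2015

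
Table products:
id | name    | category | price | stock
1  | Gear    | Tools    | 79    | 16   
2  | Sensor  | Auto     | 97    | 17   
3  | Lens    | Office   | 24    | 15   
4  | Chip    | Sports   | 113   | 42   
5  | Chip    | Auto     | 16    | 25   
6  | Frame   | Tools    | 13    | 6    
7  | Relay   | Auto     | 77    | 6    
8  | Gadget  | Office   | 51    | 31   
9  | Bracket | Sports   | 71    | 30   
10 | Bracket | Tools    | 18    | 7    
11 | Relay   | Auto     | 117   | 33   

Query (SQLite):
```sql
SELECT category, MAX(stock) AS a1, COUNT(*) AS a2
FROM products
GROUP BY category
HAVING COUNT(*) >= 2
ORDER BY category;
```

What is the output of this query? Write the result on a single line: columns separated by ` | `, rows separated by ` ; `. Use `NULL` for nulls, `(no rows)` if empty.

Auto | 33 | 4 ; Office | 31 | 2 ; Sports | 42 | 2 ; Tools | 16 | 3

Group products by category.
Per group compute: MAX(stock), COUNT(*).
HAVING: drop groups with fewer than 2 rows.
  Auto: ids {2, 5, 7, 11} → MAX(stock)=33, COUNT(*)=4
  Office: ids {3, 8} → MAX(stock)=31, COUNT(*)=2
  Sports: ids {4, 9} → MAX(stock)=42, COUNT(*)=2
  Tools: ids {1, 6, 10} → MAX(stock)=16, COUNT(*)=3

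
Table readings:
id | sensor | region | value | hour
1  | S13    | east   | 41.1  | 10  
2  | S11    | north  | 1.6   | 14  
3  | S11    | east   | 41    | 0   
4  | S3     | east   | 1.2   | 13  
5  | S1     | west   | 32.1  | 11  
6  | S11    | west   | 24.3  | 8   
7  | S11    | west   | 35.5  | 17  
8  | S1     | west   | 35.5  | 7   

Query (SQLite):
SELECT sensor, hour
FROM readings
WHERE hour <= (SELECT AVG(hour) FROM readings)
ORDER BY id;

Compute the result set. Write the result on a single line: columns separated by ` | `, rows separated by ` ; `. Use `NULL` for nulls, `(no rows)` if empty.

Scalar subquery: AVG(hour) over all readings rows = 10.0.
Keep rows where hour <= that value.

S13 | 10 ; S11 | 0 ; S11 | 8 ; S1 | 7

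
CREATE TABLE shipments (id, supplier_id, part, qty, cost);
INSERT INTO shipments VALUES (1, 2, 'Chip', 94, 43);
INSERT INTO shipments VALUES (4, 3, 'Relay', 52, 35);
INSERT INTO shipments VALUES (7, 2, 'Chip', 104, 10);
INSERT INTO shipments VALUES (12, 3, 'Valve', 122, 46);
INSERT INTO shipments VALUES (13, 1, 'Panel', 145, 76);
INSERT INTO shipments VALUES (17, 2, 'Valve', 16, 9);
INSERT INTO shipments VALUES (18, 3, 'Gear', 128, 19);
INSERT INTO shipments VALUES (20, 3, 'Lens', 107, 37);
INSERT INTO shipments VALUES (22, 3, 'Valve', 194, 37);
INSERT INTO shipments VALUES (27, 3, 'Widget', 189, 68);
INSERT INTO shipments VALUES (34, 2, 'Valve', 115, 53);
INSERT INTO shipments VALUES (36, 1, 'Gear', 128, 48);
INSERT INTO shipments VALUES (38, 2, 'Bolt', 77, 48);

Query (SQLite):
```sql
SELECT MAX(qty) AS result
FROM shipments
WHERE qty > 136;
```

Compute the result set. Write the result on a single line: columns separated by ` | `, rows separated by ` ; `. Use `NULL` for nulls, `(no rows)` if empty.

194

Rows where qty > 136 → qty values: [145, 194, 189].
MAX of non-NULL values = 194.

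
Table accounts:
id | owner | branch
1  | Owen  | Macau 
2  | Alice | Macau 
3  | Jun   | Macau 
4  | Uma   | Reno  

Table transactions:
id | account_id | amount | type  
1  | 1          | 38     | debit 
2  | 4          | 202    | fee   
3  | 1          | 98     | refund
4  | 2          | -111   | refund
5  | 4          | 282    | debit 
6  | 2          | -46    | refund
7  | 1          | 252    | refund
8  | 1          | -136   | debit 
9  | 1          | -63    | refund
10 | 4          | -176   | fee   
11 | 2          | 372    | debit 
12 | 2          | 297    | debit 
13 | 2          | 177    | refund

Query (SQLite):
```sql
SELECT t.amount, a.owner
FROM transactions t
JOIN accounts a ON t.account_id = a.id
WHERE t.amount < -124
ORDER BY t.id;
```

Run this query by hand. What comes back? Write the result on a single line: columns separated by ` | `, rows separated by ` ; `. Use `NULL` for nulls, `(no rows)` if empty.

Each transactions row matches the accounts row where account_id = accounts.id.
Then keep rows with t.amount < -124.

-136 | Owen ; -176 | Uma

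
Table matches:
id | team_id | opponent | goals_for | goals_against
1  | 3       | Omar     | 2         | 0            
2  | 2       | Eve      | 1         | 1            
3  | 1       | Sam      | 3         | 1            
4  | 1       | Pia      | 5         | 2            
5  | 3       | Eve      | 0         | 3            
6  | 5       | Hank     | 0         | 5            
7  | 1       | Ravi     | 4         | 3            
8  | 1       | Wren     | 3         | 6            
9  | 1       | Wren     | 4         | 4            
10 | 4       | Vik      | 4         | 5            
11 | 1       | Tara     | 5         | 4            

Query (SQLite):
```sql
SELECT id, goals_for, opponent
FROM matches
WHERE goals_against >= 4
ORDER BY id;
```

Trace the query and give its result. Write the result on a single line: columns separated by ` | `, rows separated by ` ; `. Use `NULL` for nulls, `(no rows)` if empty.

goals_against >= 4: ids {6, 8, 9, 10, 11}

6 | 0 | Hank ; 8 | 3 | Wren ; 9 | 4 | Wren ; 10 | 4 | Vik ; 11 | 5 | Tara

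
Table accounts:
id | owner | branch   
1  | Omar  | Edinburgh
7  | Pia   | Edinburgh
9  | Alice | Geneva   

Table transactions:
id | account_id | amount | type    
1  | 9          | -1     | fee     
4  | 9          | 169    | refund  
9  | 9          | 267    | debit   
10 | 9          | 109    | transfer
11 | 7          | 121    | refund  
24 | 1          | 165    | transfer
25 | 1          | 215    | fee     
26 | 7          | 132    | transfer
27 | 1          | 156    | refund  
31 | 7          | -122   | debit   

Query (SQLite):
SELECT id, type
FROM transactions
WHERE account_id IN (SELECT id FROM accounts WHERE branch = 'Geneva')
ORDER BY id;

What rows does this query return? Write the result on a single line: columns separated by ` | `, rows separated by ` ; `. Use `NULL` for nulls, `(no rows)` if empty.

Inner query: accounts.id where branch = 'Geneva'.
Outer: keep transactions rows whose account_id is in that set.
Inner query → {9}

1 | fee ; 4 | refund ; 9 | debit ; 10 | transfer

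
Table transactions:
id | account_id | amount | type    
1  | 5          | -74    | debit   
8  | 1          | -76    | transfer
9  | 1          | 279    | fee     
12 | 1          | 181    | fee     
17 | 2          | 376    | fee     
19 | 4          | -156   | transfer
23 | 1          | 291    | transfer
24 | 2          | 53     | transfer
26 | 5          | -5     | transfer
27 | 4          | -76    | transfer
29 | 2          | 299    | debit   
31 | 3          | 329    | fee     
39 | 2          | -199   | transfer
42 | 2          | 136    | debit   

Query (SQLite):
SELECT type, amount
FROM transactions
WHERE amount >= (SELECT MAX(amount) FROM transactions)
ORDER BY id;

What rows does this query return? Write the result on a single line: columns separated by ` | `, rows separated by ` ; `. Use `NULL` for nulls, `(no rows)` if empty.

Scalar subquery: MAX(amount) over all transactions rows = 376.
Keep rows where amount >= that value.

fee | 376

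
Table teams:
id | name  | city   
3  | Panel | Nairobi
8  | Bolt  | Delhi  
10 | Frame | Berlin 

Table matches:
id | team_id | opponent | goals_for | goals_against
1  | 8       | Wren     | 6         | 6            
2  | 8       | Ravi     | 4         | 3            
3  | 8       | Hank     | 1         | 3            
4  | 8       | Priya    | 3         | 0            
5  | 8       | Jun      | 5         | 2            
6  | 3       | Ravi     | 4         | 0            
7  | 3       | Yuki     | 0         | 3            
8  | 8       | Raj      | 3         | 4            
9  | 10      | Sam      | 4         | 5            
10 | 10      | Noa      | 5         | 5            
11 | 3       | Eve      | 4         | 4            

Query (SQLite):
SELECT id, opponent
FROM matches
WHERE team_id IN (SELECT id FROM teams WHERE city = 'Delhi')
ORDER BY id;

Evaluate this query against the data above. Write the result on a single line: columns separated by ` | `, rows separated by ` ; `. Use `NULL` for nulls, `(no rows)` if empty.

Inner query: teams.id where city = 'Delhi'.
Outer: keep matches rows whose team_id is in that set.
Inner query → {8}

1 | Wren ; 2 | Ravi ; 3 | Hank ; 4 | Priya ; 5 | Jun ; 8 | Raj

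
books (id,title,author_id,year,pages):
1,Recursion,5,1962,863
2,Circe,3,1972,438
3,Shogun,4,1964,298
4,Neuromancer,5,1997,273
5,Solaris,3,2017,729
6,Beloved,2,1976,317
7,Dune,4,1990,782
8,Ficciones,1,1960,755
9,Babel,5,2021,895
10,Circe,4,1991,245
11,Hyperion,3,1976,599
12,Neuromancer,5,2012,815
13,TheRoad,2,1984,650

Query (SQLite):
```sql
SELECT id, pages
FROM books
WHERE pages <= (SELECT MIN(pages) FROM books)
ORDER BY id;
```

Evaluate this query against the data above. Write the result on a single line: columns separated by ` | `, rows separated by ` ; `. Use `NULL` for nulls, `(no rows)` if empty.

10 | 245

Scalar subquery: MIN(pages) over all books rows = 245.
Keep rows where pages <= that value.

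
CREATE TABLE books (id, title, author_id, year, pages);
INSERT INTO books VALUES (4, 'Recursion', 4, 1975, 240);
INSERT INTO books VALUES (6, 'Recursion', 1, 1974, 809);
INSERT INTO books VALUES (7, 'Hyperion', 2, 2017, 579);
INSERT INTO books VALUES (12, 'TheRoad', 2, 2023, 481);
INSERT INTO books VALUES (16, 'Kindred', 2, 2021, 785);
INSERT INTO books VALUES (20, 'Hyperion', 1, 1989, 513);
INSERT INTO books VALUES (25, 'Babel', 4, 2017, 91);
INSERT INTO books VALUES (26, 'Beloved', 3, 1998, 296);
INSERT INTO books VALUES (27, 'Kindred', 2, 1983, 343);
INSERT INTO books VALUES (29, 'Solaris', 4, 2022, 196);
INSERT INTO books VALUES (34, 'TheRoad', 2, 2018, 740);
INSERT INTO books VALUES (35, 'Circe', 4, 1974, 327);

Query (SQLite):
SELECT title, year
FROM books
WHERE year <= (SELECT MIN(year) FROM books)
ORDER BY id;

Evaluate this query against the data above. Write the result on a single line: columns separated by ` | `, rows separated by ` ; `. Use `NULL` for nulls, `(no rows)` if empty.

Scalar subquery: MIN(year) over all books rows = 1974.
Keep rows where year <= that value.

Recursion | 1974 ; Circe | 1974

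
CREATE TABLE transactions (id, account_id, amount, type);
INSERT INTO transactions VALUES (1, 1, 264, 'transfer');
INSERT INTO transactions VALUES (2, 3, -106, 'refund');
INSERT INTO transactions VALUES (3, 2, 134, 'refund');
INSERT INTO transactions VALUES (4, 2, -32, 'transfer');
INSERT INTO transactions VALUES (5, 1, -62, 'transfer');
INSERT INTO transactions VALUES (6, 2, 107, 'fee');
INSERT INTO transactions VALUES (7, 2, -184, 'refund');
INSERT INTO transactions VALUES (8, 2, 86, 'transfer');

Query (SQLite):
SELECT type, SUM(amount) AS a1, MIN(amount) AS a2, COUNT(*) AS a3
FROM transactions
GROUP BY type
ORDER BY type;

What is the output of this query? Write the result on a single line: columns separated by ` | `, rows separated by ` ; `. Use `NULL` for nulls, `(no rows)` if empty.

Group transactions by type.
Per group compute: SUM(amount), MIN(amount), COUNT(*).
  fee: ids {6} → SUM(amount)=107, MIN(amount)=107, COUNT(*)=1
  refund: ids {2, 3, 7} → SUM(amount)=-156, MIN(amount)=-184, COUNT(*)=3
  transfer: ids {1, 4, 5, 8} → SUM(amount)=256, MIN(amount)=-62, COUNT(*)=4

fee | 107 | 107 | 1 ; refund | -156 | -184 | 3 ; transfer | 256 | -62 | 4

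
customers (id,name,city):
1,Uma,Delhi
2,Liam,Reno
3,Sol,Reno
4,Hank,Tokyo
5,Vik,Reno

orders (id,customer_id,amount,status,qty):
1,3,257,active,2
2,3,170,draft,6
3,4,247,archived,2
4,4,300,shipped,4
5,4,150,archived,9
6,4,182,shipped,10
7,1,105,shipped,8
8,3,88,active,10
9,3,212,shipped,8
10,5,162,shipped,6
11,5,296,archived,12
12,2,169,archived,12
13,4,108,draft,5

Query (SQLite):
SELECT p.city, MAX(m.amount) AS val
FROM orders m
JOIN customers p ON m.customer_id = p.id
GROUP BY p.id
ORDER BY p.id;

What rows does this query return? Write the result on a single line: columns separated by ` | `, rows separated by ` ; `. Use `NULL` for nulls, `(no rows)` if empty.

Delhi | 105 ; Reno | 169 ; Reno | 257 ; Tokyo | 300 ; Reno | 296

Join each orders row to its customers via customer_id.
Group joined rows by customers.id; compute MAX(m.amount) per group.
  1: ids {7} → MAX(m.amount)=105
  2: ids {12} → MAX(m.amount)=169
  3: ids {1, 2, 8, 9} → MAX(m.amount)=257
  4: ids {3, 4, 5, 6, 13} → MAX(m.amount)=300
  5: ids {10, 11} → MAX(m.amount)=296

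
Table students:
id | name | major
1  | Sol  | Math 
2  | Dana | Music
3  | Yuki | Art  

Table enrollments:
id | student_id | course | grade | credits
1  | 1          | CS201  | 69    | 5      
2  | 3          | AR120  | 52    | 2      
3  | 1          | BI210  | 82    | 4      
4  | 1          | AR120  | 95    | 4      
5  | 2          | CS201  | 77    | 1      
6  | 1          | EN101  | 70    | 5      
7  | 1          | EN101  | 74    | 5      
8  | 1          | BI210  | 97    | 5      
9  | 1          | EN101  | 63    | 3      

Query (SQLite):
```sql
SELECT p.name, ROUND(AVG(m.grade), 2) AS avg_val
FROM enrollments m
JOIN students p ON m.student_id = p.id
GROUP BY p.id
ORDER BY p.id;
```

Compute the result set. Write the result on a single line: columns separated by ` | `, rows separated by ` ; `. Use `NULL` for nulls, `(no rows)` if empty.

Sol | 78.57 ; Dana | 77 ; Yuki | 52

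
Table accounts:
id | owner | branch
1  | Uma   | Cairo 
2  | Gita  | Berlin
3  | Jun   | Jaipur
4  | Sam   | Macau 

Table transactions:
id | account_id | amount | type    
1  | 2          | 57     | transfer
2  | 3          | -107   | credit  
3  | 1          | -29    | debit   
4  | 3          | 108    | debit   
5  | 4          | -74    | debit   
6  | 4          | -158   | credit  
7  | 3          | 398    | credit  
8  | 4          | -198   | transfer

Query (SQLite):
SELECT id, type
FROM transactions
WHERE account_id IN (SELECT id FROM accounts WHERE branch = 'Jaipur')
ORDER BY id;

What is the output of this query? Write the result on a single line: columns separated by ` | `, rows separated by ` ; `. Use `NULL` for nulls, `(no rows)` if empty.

Inner query: accounts.id where branch = 'Jaipur'.
Outer: keep transactions rows whose account_id is in that set.
Inner query → {3}

2 | credit ; 4 | debit ; 7 | credit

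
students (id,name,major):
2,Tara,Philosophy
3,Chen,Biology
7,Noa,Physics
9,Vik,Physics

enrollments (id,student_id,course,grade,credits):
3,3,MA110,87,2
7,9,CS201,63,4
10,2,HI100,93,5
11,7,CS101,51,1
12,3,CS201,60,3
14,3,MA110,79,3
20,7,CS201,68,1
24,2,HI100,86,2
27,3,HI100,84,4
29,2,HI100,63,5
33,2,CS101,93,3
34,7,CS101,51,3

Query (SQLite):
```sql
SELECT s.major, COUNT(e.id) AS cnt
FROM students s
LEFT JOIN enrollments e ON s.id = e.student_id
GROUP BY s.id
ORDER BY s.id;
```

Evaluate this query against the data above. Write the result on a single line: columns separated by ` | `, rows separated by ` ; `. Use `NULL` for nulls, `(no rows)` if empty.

LEFT JOIN keeps every students row; unmatched ones get NULL for enrollments columns.
Group by students.id and compute COUNT(e.id). COUNT(col) of an all-NULL group is 0.
  2: ids {10, 24, 29, 33} → COUNT(e.id)=4
  3: ids {3, 12, 14, 27} → COUNT(e.id)=4
  7: ids {11, 20, 34} → COUNT(e.id)=3
  9: ids {7} → COUNT(e.id)=1

Philosophy | 4 ; Biology | 4 ; Physics | 3 ; Physics | 1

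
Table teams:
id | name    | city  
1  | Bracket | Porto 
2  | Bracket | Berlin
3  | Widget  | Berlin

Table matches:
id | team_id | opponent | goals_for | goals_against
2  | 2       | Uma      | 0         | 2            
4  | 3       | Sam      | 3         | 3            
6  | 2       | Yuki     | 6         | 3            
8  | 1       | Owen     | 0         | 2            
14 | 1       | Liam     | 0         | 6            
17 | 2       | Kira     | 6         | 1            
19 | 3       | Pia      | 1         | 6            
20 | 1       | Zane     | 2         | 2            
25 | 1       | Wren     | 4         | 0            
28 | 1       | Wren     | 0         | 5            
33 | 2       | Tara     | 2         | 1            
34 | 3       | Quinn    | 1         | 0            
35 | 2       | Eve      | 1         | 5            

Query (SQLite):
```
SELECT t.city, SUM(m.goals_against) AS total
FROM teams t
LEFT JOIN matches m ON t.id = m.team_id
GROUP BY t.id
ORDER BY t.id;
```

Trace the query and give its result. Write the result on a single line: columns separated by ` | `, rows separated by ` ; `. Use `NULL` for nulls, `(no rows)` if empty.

Porto | 15 ; Berlin | 12 ; Berlin | 9

LEFT JOIN keeps every teams row; unmatched ones get NULL for matches columns.
Group by teams.id and compute SUM(m.goals_against). SUM over an all-NULL group is NULL.
  1: ids {8, 14, 20, 25, 28} → SUM(m.goals_against)=15
  2: ids {2, 6, 17, 33, 35} → SUM(m.goals_against)=12
  3: ids {4, 19, 34} → SUM(m.goals_against)=9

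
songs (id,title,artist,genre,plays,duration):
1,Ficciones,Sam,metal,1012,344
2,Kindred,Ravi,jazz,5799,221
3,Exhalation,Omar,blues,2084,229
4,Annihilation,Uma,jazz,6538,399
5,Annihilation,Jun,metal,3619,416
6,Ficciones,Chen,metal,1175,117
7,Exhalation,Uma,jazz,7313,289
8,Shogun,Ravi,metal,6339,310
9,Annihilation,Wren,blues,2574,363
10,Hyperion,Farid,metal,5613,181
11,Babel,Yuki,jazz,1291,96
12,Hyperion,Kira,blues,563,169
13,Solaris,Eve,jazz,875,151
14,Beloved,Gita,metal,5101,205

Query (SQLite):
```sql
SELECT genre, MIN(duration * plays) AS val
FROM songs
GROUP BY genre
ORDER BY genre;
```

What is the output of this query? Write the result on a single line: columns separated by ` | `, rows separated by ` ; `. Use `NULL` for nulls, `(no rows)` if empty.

blues | 95147 ; jazz | 123936 ; metal | 137475

For each row compute duration * plays.
Group by genre; take MIN of the expression per group.
  blues: ids {3, 9, 12} → MIN(duration * plays)=95147
  jazz: ids {2, 4, 7, 11, 13} → MIN(duration * plays)=123936
  metal: ids {1, 5, 6, 8, 10, 14} → MIN(duration * plays)=137475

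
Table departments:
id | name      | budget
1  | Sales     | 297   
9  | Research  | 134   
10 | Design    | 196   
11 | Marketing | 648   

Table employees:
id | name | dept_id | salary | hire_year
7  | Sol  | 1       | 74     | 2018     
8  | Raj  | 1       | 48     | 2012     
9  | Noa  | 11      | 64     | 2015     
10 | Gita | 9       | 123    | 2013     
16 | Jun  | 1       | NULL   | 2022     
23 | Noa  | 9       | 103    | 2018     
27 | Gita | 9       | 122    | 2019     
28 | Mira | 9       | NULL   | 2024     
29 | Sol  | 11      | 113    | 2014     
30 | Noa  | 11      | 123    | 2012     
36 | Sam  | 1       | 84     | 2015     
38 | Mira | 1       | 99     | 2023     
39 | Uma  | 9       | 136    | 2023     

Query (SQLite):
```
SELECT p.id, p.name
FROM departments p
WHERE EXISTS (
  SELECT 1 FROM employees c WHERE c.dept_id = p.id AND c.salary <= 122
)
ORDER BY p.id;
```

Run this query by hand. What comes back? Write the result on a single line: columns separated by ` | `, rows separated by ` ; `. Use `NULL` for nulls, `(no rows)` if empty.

For each departments row, check whether any employees with matching dept_id has salary <= 122.
Keep rows where that is true.

1 | Sales ; 9 | Research ; 11 | Marketing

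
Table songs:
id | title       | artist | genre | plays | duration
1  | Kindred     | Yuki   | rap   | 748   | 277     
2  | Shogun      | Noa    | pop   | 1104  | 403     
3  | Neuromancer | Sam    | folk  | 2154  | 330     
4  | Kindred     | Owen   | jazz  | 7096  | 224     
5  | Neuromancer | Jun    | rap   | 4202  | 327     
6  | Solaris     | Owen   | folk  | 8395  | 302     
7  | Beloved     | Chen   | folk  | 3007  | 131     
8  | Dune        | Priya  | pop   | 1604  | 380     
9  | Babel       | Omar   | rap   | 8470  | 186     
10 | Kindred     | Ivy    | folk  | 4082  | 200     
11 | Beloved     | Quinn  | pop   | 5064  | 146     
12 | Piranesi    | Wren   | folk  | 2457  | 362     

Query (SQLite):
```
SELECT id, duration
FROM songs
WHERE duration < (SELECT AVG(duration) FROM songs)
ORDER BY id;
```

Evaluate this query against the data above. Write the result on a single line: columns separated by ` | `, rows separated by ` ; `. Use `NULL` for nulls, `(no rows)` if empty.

4 | 224 ; 7 | 131 ; 9 | 186 ; 10 | 200 ; 11 | 146

Scalar subquery: AVG(duration) over all songs rows = 272.333333 (≈; comparison uses full precision).
Keep rows where duration < that value.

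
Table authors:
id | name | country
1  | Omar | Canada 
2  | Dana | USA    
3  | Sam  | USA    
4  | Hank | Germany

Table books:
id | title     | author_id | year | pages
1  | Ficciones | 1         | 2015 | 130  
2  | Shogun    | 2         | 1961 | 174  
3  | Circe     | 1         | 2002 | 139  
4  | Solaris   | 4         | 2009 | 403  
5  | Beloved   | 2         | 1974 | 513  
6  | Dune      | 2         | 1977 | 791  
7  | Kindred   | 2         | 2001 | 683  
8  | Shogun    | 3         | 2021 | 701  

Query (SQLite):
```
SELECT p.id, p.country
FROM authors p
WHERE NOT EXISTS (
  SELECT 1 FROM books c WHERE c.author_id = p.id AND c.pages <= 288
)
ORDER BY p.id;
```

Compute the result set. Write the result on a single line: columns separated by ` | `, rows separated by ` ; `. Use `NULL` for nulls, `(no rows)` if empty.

For each authors row, check whether any books with matching author_id has pages <= 288.
Keep rows where that is false.

3 | USA ; 4 | Germany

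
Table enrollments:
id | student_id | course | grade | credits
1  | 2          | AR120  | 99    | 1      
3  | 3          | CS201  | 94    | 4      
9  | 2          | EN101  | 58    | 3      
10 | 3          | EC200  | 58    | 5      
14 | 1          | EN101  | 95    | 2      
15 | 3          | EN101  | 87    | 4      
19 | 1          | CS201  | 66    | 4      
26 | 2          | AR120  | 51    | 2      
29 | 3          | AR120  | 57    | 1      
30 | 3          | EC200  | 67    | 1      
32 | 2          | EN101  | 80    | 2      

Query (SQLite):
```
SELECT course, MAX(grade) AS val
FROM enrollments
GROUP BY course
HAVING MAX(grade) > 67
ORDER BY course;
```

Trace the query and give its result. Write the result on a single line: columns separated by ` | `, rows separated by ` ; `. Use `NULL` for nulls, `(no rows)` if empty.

Partition enrollments by course; compute MAX(grade) within each group.
HAVING: keep groups where MAX(grade) > 67.
  AR120: ids {1, 26, 29} → MAX(grade)=99
  CS201: ids {3, 19} → MAX(grade)=94
  EC200: ids {10, 30} → MAX(grade)=67
  EN101: ids {9, 14, 15, 32} → MAX(grade)=95

AR120 | 99 ; CS201 | 94 ; EN101 | 95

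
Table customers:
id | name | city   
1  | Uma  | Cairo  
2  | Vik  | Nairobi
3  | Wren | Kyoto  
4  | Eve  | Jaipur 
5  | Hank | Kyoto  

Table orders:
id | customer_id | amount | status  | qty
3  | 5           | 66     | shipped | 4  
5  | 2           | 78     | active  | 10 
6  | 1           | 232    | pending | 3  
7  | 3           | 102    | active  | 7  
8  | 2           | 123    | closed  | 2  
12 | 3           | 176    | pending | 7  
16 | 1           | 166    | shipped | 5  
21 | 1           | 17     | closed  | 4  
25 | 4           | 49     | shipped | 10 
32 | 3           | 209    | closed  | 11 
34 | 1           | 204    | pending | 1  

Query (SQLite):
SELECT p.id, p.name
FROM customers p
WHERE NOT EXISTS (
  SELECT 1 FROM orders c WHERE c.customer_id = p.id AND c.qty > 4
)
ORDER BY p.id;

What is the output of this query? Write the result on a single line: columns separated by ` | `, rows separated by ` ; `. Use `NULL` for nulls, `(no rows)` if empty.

5 | Hank

For each customers row, check whether any orders with matching customer_id has qty > 4.
Keep rows where that is false.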